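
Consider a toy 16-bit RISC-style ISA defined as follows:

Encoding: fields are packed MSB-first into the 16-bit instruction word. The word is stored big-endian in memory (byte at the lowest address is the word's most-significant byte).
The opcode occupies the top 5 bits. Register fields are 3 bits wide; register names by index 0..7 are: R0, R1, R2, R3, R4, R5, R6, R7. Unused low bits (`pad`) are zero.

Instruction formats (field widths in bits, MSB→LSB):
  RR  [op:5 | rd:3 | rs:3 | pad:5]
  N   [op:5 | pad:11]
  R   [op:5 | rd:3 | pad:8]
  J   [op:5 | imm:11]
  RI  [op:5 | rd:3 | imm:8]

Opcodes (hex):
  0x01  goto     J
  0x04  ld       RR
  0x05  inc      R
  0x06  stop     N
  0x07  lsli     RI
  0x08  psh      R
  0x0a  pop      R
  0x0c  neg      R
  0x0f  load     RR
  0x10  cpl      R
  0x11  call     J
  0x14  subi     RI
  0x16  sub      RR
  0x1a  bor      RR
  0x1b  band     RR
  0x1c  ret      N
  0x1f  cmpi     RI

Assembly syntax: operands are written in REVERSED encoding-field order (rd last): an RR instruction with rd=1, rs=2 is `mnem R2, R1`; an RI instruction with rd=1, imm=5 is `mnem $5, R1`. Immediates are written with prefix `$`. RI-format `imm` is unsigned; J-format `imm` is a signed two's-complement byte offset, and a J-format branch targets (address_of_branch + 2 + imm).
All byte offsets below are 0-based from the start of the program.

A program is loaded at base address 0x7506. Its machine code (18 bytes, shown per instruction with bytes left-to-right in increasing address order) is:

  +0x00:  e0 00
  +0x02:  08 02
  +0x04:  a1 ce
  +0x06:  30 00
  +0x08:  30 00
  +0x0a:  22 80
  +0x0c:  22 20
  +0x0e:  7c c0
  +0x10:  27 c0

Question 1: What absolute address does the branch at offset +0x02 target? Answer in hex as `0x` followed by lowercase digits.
@+02  big-endian(08 02) = 0x0802
  top 5b → 0x1 → goto [J]
  imm: (w>>0)&0x7ff=0x2 → $2
  target = base 0x7506 + off 0x02 + 2 + imm 2 = 0x750c

0x750c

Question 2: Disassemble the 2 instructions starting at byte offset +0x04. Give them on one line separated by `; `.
subi $206, R1; stop

+0x04: a1 ce ⇒ word 0xa1ce (big)
  op=0xa1ce>>11=0x14 ⇒ subi (RI)
  [10:8] rd=1 = R1
  [7:0] imm=206 = $206
+0x06: 30 00 ⇒ word 0x3000 (big)
  op=0x3000>>11=0x6 ⇒ stop (N)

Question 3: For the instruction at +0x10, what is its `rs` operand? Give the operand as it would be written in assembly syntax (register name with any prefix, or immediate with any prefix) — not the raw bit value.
[10] 27 c0 → 0x27c0
  op=0x27c0>>11=0x4 ⇒ ld (RR)
  rd@[10:8]=0x7 ⇒ R7
  rs@[7:5]=0x6 ⇒ R6

R6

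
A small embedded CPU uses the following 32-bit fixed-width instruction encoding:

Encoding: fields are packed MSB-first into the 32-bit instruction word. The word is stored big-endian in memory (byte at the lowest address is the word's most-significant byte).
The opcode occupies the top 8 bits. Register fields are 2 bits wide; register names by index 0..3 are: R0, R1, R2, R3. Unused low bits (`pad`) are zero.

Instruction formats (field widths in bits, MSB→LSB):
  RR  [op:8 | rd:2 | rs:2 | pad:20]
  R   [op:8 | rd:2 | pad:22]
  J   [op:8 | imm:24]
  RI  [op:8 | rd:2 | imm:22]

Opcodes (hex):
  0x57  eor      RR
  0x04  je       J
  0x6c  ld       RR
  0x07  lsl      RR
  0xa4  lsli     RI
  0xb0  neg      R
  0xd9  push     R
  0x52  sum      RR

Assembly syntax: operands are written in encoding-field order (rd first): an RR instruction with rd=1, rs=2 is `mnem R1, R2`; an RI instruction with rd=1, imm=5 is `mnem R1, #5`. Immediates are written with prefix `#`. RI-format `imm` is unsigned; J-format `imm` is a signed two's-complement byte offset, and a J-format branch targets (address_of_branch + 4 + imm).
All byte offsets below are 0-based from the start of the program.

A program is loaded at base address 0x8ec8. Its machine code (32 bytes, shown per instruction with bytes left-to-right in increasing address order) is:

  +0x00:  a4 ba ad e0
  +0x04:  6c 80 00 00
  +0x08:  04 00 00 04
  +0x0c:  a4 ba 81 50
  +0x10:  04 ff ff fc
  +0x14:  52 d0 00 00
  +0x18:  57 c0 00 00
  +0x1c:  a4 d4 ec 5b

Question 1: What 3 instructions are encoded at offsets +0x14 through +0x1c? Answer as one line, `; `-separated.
sum R3, R1; eor R3, R0; lsli R3, #1371227

off 0x14: read 52 d0 00 00 as big → 0x52d00000
  top 8b → 0x52 → sum [RR]
  rd@[23:22]=0x3 ⇒ R3
  rs@[21:20]=0x1 ⇒ R1
off 0x18: read 57 c0 00 00 as big → 0x57c00000
  top 8b → 0x57 → eor [RR]
  rd@[23:22]=0x3 ⇒ R3
  rs@[21:20]=0x0 ⇒ R0
off 0x1c: read a4 d4 ec 5b as big → 0xa4d4ec5b
  top 8b → 0xa4 → lsli [RI]
  rd@[23:22]=0x3 ⇒ R3
  imm@[21:0]=0x14ec5b ⇒ #1371227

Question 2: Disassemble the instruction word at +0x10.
je #-4

+0x10: 04 ff ff fc ⇒ word 0x04fffffc (big)
  opcode bits[31:24]=0x4: je/J
  imm: (w>>0)&0xffffff=0xfffffc (s24→-4) → #-4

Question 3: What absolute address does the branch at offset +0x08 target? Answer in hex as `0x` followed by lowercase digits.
@+08  big-endian(04 00 00 04) = 0x04000004
  op=0x04000004>>24=0x4 ⇒ je (J)
  imm: (w>>0)&0xffffff=0x4 → #4
  target = base 0x8ec8 + off 0x08 + 4 + imm 4 = 0x8ed8

0x8ed8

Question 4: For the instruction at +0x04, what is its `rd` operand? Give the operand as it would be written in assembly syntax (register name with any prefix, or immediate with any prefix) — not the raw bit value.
R2

[04] 6c 80 00 00 → 0x6c800000
  op=0x6c800000>>24=0x6c ⇒ ld (RR)
  [23:22] rd=2 = R2
  [21:20] rs=0 = R0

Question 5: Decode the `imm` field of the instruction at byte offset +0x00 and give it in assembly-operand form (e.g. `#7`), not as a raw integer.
[00] a4 ba ad e0 → 0xa4baade0
  op=0xa4baade0>>24=0xa4 ⇒ lsli (RI)
  rd: (w>>22)&0x3=0x2 → R2
  imm: (w>>0)&0x3fffff=0x3aade0 → #3845600

#3845600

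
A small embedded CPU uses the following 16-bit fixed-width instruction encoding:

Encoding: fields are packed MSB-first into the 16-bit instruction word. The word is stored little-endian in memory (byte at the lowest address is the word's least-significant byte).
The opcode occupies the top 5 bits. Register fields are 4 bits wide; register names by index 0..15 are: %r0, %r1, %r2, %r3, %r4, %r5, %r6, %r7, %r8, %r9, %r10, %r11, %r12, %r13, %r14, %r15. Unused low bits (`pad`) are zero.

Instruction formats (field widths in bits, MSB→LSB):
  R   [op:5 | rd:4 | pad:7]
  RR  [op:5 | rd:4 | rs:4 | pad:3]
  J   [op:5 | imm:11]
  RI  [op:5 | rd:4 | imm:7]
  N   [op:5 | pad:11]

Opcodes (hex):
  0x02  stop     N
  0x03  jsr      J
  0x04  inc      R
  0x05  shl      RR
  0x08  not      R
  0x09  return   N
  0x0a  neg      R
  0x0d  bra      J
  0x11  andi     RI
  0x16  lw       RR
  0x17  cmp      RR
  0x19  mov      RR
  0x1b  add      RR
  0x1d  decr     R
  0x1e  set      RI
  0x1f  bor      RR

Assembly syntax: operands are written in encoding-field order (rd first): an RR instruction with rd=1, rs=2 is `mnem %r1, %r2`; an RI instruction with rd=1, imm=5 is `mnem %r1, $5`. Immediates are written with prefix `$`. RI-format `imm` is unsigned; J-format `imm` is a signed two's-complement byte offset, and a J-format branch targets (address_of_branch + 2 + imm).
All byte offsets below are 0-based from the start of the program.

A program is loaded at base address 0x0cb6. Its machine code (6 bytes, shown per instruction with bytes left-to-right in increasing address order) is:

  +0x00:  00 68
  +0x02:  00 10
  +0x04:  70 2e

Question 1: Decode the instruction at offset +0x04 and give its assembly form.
shl %r12, %r14

+0x04: 70 2e ⇒ word 0x2e70 (little)
  opcode bits[15:11]=0x5: shl/RR
  [10:7] rd=12 = %r12
  [6:3] rs=14 = %r14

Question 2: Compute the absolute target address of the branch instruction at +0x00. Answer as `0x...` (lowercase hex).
0x0cb8

+0x00: 00 68 ⇒ word 0x6800 (little)
  opcode bits[15:11]=0xd: bra/J
  [10:0] imm=0 = $0
  target = base 0x0cb6 + off 0x00 + 2 + imm 0 = 0x0cb8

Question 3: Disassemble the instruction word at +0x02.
stop

@+02  little-endian(00 10) = 0x1000
  top 5b → 0x2 → stop [N]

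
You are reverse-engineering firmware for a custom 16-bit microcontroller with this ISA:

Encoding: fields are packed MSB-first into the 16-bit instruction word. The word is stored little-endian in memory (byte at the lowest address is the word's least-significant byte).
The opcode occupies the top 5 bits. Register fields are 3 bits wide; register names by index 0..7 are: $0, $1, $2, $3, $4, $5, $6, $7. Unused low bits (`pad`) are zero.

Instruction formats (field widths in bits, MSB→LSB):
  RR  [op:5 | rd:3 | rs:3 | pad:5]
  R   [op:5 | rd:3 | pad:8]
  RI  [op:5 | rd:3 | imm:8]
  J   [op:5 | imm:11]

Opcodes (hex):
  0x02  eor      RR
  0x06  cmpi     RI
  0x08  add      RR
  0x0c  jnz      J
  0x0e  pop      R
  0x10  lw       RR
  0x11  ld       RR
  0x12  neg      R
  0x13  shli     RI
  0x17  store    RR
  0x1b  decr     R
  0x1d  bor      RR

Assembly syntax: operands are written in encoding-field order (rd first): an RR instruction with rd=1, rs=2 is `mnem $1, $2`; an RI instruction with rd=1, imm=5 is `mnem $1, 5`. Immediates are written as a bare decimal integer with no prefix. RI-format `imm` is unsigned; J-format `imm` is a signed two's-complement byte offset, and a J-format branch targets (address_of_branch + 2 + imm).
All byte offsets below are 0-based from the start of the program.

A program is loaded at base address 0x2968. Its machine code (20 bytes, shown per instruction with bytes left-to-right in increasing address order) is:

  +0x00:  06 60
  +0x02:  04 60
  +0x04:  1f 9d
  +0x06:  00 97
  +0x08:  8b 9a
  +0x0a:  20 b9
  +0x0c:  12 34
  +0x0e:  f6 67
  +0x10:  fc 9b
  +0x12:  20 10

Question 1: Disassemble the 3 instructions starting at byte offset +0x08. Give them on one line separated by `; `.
off 0x08: read 8b 9a as little → 0x9a8b
  op=0x9a8b>>11=0x13 ⇒ shli (RI)
  rd@[10:8]=0x2 ⇒ $2
  imm@[7:0]=0x8b ⇒ 139
off 0x0a: read 20 b9 as little → 0xb920
  op=0xb920>>11=0x17 ⇒ store (RR)
  rd@[10:8]=0x1 ⇒ $1
  rs@[7:5]=0x1 ⇒ $1
off 0x0c: read 12 34 as little → 0x3412
  op=0x3412>>11=0x6 ⇒ cmpi (RI)
  rd@[10:8]=0x4 ⇒ $4
  imm@[7:0]=0x12 ⇒ 18

shli $2, 139; store $1, $1; cmpi $4, 18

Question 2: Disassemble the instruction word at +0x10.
shli $3, 252

[10] fc 9b → 0x9bfc
  opcode bits[15:11]=0x13: shli/RI
  [10:8] rd=3 = $3
  [7:0] imm=252 = 252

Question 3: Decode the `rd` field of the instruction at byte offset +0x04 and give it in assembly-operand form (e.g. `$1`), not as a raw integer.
[04] 1f 9d → 0x9d1f
  top 5b → 0x13 → shli [RI]
  rd@[10:8]=0x5 ⇒ $5
  imm@[7:0]=0x1f ⇒ 31

$5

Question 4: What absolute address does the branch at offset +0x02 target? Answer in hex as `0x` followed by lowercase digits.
[02] 04 60 → 0x6004
  top 5b → 0xc → jnz [J]
  imm: (w>>0)&0x7ff=0x4 → 4
  target = base 0x2968 + off 0x02 + 2 + imm 4 = 0x2970

0x2970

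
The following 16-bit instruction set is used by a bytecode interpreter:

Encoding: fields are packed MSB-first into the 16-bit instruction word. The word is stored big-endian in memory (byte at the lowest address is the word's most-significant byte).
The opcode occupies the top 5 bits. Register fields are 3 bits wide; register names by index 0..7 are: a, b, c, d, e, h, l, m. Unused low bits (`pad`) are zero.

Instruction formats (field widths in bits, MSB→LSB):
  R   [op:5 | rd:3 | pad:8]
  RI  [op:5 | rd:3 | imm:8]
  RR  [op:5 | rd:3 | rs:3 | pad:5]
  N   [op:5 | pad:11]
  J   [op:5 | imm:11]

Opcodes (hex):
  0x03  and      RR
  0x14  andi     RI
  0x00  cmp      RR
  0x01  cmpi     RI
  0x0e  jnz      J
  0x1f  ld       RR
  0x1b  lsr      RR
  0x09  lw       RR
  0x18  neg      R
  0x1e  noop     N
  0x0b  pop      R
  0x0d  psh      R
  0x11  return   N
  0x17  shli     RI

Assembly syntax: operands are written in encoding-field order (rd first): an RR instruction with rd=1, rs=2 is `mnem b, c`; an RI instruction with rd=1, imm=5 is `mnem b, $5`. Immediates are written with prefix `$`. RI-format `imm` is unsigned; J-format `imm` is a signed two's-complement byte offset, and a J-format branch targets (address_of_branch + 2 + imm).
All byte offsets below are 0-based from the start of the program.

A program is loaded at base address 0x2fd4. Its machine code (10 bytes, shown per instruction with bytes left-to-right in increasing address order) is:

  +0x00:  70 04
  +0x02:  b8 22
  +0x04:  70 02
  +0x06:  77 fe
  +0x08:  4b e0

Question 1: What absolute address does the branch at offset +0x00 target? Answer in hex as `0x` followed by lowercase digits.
0x2fda

+0x00: 70 04 ⇒ word 0x7004 (big)
  top 5b → 0xe → jnz [J]
  imm: (w>>0)&0x7ff=0x4 → $4
  target = base 0x2fd4 + off 0x00 + 2 + imm 4 = 0x2fda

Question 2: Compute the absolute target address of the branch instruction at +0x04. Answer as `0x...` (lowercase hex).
@+04  big-endian(70 02) = 0x7002
  top 5b → 0xe → jnz [J]
  [10:0] imm=2 = $2
  target = base 0x2fd4 + off 0x04 + 2 + imm 2 = 0x2fdc

0x2fdc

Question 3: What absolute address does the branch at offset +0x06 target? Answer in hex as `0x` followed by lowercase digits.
0x2fda

off 0x06: read 77 fe as big → 0x77fe
  top 5b → 0xe → jnz [J]
  [10:0] imm=2046 (s11→-2) = $-2
  target = base 0x2fd4 + off 0x06 + 2 + imm -2 = 0x2fda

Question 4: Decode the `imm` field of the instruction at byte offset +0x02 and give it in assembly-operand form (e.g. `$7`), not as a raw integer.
$34

[02] b8 22 → 0xb822
  opcode bits[15:11]=0x17: shli/RI
  rd@[10:8]=0x0 ⇒ a
  imm@[7:0]=0x22 ⇒ $34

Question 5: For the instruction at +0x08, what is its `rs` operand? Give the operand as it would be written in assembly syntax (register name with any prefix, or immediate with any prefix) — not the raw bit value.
m

off 0x08: read 4b e0 as big → 0x4be0
  opcode bits[15:11]=0x9: lw/RR
  [10:8] rd=3 = d
  [7:5] rs=7 = m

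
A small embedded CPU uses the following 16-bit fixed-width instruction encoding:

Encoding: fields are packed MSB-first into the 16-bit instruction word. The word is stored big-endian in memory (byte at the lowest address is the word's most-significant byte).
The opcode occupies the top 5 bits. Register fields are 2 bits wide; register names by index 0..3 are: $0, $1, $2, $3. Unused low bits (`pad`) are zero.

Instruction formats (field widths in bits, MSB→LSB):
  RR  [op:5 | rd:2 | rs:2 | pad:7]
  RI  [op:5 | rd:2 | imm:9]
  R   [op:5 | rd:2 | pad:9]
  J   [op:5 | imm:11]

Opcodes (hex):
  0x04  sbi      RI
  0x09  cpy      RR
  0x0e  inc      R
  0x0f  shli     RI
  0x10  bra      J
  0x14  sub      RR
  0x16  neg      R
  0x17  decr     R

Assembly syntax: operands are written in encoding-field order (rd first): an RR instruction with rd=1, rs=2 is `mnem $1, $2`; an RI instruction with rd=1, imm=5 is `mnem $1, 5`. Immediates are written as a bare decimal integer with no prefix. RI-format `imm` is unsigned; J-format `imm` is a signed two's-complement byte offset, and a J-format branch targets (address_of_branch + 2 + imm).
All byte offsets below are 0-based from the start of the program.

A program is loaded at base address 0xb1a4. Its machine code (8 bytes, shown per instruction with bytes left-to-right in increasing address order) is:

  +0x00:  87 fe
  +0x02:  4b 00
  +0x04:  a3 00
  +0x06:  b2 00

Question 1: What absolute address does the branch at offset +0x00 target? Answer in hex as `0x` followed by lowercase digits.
0xb1a4

+0x00: 87 fe ⇒ word 0x87fe (big)
  top 5b → 0x10 → bra [J]
  imm@[10:0]=0x7fe (s11→-2) ⇒ -2
  target = base 0xb1a4 + off 0x00 + 2 + imm -2 = 0xb1a4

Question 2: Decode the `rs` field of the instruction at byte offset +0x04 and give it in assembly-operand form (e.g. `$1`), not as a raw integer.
$2

@+04  big-endian(a3 00) = 0xa300
  opcode bits[15:11]=0x14: sub/RR
  rd@[10:9]=0x1 ⇒ $1
  rs@[8:7]=0x2 ⇒ $2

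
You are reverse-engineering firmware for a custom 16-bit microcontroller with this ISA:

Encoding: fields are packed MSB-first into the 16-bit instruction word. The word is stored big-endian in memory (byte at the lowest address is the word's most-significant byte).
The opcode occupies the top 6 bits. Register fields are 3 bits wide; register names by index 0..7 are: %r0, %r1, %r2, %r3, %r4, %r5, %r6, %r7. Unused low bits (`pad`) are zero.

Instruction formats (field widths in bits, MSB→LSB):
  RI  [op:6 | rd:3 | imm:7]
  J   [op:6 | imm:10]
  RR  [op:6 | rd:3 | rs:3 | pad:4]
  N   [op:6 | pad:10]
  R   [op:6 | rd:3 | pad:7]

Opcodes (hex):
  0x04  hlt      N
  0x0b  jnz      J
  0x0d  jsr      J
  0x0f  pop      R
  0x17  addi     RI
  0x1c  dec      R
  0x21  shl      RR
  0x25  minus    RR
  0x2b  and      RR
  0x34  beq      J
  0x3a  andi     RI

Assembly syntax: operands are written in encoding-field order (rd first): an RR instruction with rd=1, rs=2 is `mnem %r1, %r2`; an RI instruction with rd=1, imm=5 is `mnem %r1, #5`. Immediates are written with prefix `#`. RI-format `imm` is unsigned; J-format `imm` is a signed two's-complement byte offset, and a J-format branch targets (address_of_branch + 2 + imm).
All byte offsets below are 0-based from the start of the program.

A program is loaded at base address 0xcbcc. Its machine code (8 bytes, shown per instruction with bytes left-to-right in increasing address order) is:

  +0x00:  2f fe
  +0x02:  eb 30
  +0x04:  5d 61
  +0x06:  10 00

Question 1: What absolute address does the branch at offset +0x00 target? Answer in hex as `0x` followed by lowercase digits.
0xcbcc

[00] 2f fe → 0x2ffe
  opcode bits[15:10]=0xb: jnz/J
  imm@[9:0]=0x3fe (s10→-2) ⇒ #-2
  target = base 0xcbcc + off 0x00 + 2 + imm -2 = 0xcbcc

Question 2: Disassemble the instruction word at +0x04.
[04] 5d 61 → 0x5d61
  op=0x5d61>>10=0x17 ⇒ addi (RI)
  rd: (w>>7)&0x7=0x2 → %r2
  imm: (w>>0)&0x7f=0x61 → #97

addi %r2, #97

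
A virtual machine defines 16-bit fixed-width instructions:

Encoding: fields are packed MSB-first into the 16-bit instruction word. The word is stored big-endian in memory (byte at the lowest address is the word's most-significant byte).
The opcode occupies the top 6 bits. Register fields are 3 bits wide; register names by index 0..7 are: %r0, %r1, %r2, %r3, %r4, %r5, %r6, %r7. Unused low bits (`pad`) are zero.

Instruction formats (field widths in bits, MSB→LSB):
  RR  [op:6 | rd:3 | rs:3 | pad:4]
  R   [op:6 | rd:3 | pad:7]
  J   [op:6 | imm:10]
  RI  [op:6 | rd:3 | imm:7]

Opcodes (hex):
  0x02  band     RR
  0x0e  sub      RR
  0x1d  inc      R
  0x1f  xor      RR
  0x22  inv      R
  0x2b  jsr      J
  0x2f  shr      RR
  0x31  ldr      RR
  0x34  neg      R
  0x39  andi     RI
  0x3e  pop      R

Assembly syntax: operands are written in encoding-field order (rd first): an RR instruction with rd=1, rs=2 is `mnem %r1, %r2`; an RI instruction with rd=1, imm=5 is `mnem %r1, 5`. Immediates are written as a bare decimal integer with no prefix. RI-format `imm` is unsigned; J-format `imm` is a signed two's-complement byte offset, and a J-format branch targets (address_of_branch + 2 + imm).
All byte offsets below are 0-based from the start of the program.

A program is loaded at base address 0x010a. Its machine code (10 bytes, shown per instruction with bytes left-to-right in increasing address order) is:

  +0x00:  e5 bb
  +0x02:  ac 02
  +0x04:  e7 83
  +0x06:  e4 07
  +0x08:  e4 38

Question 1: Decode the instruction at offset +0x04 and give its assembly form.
[04] e7 83 → 0xe783
  opcode bits[15:10]=0x39: andi/RI
  rd@[9:7]=0x7 ⇒ %r7
  imm@[6:0]=0x3 ⇒ 3

andi %r7, 3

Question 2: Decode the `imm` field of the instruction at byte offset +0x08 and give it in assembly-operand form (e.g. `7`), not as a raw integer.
56

[08] e4 38 → 0xe438
  opcode bits[15:10]=0x39: andi/RI
  rd: (w>>7)&0x7=0x0 → %r0
  imm: (w>>0)&0x7f=0x38 → 56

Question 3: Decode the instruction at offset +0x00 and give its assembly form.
andi %r3, 59

off 0x00: read e5 bb as big → 0xe5bb
  opcode bits[15:10]=0x39: andi/RI
  rd@[9:7]=0x3 ⇒ %r3
  imm@[6:0]=0x3b ⇒ 59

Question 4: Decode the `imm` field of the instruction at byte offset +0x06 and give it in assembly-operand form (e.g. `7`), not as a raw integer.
7

+0x06: e4 07 ⇒ word 0xe407 (big)
  op=0xe407>>10=0x39 ⇒ andi (RI)
  rd: (w>>7)&0x7=0x0 → %r0
  imm: (w>>0)&0x7f=0x7 → 7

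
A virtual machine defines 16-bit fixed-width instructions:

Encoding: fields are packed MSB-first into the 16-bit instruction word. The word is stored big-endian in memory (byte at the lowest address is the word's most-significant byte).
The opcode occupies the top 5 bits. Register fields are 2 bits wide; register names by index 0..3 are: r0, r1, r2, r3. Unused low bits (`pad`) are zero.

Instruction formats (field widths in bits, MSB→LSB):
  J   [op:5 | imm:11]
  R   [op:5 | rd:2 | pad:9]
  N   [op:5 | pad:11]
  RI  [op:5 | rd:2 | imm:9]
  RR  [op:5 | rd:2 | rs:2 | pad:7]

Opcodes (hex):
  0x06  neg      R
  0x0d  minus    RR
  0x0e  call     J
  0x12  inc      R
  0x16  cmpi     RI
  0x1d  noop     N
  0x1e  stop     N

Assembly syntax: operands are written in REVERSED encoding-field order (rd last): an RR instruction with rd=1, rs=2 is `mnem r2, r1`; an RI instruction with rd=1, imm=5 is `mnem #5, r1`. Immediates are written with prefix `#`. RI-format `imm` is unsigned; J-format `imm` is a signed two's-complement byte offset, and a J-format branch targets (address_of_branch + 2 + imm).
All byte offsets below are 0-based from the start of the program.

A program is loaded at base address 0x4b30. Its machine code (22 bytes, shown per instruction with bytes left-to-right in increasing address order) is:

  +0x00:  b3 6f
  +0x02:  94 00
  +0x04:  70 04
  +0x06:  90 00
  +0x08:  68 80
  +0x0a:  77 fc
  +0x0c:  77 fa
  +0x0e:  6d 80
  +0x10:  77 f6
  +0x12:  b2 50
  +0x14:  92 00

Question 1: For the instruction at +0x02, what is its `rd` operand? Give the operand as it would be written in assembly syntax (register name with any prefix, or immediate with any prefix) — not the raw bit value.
[02] 94 00 → 0x9400
  op=0x9400>>11=0x12 ⇒ inc (R)
  rd@[10:9]=0x2 ⇒ r2

r2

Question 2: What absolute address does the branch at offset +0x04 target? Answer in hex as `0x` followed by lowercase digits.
0x4b3a

+0x04: 70 04 ⇒ word 0x7004 (big)
  opcode bits[15:11]=0xe: call/J
  [10:0] imm=4 = #4
  target = base 0x4b30 + off 0x04 + 2 + imm 4 = 0x4b3a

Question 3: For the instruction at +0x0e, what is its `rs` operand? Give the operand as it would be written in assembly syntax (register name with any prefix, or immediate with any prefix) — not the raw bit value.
+0x0e: 6d 80 ⇒ word 0x6d80 (big)
  op=0x6d80>>11=0xd ⇒ minus (RR)
  rd: (w>>9)&0x3=0x2 → r2
  rs: (w>>7)&0x3=0x3 → r3

r3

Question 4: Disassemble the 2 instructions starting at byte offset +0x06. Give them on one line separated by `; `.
inc r0; minus r1, r0

+0x06: 90 00 ⇒ word 0x9000 (big)
  top 5b → 0x12 → inc [R]
  [10:9] rd=0 = r0
+0x08: 68 80 ⇒ word 0x6880 (big)
  top 5b → 0xd → minus [RR]
  [10:9] rd=0 = r0
  [8:7] rs=1 = r1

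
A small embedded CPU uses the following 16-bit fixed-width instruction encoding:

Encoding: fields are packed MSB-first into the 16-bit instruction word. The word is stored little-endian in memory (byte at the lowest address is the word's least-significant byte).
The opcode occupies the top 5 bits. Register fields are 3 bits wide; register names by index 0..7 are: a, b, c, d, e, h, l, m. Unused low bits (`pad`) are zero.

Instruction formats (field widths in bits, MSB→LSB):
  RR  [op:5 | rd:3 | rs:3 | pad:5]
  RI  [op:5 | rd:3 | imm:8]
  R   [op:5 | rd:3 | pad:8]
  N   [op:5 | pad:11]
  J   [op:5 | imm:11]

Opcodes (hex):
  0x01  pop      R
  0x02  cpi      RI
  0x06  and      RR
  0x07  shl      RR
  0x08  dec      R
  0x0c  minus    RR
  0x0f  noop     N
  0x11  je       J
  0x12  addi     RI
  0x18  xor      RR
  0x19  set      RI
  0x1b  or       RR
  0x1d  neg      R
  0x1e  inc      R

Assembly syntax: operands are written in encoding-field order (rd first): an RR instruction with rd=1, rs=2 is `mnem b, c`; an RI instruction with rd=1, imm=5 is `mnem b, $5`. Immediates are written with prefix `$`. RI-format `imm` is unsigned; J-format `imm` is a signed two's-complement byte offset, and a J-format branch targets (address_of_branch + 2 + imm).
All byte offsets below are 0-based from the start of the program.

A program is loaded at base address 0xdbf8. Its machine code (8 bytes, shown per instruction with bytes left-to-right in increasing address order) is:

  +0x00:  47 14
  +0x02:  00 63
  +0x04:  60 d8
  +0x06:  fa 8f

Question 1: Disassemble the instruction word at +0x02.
minus d, a

[02] 00 63 → 0x6300
  top 5b → 0xc → minus [RR]
  rd: (w>>8)&0x7=0x3 → d
  rs: (w>>5)&0x7=0x0 → a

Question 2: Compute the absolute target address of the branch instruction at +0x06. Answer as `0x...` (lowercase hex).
0xdbfa

[06] fa 8f → 0x8ffa
  opcode bits[15:11]=0x11: je/J
  [10:0] imm=2042 (s11→-6) = $-6
  target = base 0xdbf8 + off 0x06 + 2 + imm -6 = 0xdbfa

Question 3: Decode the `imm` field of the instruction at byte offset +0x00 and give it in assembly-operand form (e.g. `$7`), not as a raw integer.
off 0x00: read 47 14 as little → 0x1447
  opcode bits[15:11]=0x2: cpi/RI
  [10:8] rd=4 = e
  [7:0] imm=71 = $71

$71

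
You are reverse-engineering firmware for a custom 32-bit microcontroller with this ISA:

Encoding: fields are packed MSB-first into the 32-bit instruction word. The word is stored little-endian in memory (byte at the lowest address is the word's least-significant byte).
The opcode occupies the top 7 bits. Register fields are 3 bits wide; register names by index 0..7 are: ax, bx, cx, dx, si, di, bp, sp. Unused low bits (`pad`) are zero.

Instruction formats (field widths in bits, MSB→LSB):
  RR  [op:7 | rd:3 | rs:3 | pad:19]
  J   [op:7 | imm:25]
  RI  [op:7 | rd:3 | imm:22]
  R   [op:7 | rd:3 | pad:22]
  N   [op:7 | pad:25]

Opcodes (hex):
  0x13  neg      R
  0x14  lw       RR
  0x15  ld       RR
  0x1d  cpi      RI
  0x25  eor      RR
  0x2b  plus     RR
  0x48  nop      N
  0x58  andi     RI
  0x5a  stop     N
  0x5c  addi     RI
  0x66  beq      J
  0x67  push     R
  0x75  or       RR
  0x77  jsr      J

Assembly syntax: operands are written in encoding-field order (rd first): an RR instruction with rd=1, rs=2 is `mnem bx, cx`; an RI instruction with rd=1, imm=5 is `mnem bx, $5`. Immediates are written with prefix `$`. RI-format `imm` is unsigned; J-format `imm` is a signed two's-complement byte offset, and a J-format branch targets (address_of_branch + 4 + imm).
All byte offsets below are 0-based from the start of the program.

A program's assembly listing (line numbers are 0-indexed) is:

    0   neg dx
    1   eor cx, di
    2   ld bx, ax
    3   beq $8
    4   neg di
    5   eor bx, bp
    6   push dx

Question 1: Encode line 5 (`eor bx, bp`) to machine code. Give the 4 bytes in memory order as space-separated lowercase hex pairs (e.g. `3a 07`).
00 00 70 4a

line 5 (eor): pack op=0x25:7|rd=1:3|rs=6:3|pad=0:19 = 0x4a700000; little→ 00 00 70 4a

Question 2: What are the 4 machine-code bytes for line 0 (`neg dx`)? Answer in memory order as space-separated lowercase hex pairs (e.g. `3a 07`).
0. neg fields op=0x13:7|rd=3:3|pad=0:22 → word 26c00000h → 00 00 c0 26

00 00 c0 26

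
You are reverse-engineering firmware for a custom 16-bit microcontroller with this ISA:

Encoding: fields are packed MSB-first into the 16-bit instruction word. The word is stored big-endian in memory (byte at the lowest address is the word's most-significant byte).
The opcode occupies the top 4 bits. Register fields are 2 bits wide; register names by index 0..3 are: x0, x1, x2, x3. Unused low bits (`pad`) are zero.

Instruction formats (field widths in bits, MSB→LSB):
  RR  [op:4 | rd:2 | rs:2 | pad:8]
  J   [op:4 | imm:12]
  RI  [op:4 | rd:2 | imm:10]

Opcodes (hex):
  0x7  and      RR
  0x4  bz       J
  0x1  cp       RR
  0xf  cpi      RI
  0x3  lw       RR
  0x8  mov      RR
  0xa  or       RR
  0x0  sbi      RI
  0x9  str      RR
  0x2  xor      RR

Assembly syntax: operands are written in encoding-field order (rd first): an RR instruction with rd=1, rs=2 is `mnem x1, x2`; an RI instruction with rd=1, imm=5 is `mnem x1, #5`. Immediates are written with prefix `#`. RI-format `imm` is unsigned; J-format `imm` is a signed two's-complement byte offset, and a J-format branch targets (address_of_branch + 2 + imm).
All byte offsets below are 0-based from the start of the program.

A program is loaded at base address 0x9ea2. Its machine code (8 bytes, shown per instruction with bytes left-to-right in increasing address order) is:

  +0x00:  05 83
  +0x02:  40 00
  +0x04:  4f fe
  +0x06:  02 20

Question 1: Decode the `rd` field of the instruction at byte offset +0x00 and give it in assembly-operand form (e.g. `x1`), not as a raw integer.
[00] 05 83 → 0x0583
  op=0x0583>>12=0x0 ⇒ sbi (RI)
  rd@[11:10]=0x1 ⇒ x1
  imm@[9:0]=0x183 ⇒ #387

x1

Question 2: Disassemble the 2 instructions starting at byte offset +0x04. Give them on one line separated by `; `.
off 0x04: read 4f fe as big → 0x4ffe
  op=0x4ffe>>12=0x4 ⇒ bz (J)
  imm@[11:0]=0xffe (s12→-2) ⇒ #-2
off 0x06: read 02 20 as big → 0x0220
  op=0x0220>>12=0x0 ⇒ sbi (RI)
  rd@[11:10]=0x0 ⇒ x0
  imm@[9:0]=0x220 ⇒ #544

bz #-2; sbi x0, #544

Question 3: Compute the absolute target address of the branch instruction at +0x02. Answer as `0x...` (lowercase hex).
0x9ea6

[02] 40 00 → 0x4000
  opcode bits[15:12]=0x4: bz/J
  imm: (w>>0)&0xfff=0x0 → #0
  target = base 0x9ea2 + off 0x02 + 2 + imm 0 = 0x9ea6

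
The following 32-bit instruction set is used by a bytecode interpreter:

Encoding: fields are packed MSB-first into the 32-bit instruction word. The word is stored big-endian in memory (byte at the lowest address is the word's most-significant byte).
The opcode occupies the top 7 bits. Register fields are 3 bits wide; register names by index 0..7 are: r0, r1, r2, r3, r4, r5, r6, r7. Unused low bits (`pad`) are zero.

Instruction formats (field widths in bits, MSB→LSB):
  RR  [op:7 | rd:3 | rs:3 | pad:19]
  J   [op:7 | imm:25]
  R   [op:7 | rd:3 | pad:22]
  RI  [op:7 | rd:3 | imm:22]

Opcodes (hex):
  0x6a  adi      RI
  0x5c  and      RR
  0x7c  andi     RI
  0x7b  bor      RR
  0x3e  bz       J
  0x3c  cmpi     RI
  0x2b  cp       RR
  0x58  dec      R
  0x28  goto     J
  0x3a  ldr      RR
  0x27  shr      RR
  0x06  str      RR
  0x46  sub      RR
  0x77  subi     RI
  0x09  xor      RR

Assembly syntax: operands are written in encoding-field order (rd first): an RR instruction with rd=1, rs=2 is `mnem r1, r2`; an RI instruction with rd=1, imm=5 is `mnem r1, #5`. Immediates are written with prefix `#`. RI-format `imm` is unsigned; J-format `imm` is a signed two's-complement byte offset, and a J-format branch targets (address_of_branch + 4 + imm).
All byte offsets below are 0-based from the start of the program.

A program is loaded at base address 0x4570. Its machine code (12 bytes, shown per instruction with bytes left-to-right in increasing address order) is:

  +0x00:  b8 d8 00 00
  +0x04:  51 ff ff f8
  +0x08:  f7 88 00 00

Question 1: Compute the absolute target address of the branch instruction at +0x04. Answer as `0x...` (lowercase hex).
+0x04: 51 ff ff f8 ⇒ word 0x51fffff8 (big)
  opcode bits[31:25]=0x28: goto/J
  imm@[24:0]=0x1fffff8 (s25→-8) ⇒ #-8
  target = base 0x4570 + off 0x04 + 4 + imm -8 = 0x4570

0x4570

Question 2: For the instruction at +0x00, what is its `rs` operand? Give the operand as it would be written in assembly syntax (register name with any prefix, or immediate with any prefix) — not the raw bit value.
off 0x00: read b8 d8 00 00 as big → 0xb8d80000
  opcode bits[31:25]=0x5c: and/RR
  rd@[24:22]=0x3 ⇒ r3
  rs@[21:19]=0x3 ⇒ r3

r3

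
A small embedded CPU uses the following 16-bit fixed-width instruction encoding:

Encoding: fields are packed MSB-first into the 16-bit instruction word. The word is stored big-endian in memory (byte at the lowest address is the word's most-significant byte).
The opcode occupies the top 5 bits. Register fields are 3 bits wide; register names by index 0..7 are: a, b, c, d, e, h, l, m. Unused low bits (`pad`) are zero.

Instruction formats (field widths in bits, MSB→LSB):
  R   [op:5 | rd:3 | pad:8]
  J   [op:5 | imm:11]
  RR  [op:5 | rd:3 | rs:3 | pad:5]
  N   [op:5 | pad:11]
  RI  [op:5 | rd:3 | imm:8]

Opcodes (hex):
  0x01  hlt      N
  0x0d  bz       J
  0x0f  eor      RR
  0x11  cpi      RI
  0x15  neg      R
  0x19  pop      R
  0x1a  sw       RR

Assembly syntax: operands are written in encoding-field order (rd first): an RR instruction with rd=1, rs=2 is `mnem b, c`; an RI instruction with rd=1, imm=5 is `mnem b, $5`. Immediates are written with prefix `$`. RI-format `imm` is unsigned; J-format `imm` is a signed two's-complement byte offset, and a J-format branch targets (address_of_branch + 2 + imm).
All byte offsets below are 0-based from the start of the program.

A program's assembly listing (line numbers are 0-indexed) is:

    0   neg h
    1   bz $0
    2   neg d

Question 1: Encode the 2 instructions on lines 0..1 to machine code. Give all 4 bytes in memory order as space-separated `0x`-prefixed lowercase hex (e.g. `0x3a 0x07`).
0. neg fields op=0x15:5|rd=5:3|pad=0:8 → word ad00h → ad 00
1. bz fields op=0xd:5|imm=0:11 → word 6800h → 68 00

0xad 0x00 0x68 0x00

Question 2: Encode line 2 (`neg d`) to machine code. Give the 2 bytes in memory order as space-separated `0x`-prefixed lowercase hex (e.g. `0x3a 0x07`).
L2: neg op=0x15:5|rd=3:3|pad=0:8 ⇒ 0xab00 ⇒ big ab 00

0xab 0x00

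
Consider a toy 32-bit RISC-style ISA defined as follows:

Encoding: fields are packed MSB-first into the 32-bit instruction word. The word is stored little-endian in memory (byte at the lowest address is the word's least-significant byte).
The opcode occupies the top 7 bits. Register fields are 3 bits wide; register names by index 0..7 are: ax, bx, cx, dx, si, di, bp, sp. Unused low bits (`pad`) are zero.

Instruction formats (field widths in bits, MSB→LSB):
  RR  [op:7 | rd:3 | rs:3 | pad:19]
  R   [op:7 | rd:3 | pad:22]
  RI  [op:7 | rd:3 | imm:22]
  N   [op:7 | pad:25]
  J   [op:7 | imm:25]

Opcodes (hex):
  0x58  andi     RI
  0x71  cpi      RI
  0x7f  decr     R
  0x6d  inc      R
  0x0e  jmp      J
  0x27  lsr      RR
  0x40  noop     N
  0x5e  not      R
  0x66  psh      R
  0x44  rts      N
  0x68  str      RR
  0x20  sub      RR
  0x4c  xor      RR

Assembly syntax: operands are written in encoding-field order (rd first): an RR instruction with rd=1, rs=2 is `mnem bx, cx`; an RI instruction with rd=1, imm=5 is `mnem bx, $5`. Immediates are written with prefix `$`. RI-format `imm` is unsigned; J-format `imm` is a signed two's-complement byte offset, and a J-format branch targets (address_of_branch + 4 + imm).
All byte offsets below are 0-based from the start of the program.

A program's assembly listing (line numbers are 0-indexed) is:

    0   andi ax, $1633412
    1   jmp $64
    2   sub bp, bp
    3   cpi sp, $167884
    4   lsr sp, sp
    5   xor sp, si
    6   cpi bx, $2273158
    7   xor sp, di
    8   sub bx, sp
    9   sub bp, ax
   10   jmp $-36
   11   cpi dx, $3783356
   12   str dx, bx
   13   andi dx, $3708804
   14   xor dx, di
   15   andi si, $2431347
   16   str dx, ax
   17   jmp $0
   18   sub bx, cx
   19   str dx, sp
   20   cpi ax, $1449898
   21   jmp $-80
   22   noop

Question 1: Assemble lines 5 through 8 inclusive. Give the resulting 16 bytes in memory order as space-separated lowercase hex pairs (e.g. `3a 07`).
00 00 e0 99 86 af 62 e2 00 00 e8 99 00 00 78 40

5. xor fields op=0x4c:7|rd=7:3|rs=4:3|pad=0:19 → word 99e00000h → 00 00 e0 99
6. cpi fields op=0x71:7|rd=1:3|imm=2273158:22 → word e262af86h → 86 af 62 e2
7. xor fields op=0x4c:7|rd=7:3|rs=5:3|pad=0:19 → word 99e80000h → 00 00 e8 99
8. sub fields op=0x20:7|rd=1:3|rs=7:3|pad=0:19 → word 40780000h → 00 00 78 40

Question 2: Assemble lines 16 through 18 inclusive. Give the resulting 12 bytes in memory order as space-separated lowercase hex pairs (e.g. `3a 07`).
00 00 c0 d0 00 00 00 1c 00 00 50 40

L16: str op=0x68:7|rd=3:3|rs=0:3|pad=0:19 ⇒ 0xd0c00000 ⇒ little 00 00 c0 d0
L17: jmp op=0xe:7|imm=0:25 ⇒ 0x1c000000 ⇒ little 00 00 00 1c
L18: sub op=0x20:7|rd=1:3|rs=2:3|pad=0:19 ⇒ 0x40500000 ⇒ little 00 00 50 40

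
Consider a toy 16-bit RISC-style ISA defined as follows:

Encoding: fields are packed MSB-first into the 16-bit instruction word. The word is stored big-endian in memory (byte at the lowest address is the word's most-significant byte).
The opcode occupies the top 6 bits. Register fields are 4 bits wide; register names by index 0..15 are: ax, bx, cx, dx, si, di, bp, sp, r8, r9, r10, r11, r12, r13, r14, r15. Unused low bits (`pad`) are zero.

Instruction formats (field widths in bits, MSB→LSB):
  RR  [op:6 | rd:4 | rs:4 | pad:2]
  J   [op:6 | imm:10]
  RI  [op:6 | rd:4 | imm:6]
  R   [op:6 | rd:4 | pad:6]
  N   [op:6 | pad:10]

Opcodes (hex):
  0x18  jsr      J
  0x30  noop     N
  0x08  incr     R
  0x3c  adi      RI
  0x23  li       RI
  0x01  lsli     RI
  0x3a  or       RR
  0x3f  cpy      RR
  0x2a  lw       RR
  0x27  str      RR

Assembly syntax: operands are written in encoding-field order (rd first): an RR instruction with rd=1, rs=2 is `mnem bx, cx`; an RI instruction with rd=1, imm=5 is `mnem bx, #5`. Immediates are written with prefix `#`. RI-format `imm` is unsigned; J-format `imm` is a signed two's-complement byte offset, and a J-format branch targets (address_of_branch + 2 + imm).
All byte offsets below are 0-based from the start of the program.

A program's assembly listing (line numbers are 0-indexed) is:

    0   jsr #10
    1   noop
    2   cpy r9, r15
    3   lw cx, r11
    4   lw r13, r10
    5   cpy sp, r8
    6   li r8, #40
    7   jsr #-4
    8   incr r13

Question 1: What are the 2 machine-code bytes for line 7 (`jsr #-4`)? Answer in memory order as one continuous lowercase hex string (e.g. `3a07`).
line 7 (jsr): pack op=0x18:6|imm=-4:10 = 0x63fc; big→ 63 fc

63fc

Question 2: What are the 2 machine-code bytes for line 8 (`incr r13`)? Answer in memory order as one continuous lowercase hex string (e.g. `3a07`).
line 8 (incr): pack op=0x8:6|rd=13:4|pad=0:6 = 0x2340; big→ 23 40

2340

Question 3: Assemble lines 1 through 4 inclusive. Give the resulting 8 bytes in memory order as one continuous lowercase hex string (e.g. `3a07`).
line 1 (noop): pack op=0x30:6|pad=0:10 = 0xc000; big→ c0 00
line 2 (cpy): pack op=0x3f:6|rd=9:4|rs=15:4|pad=0:2 = 0xfe7c; big→ fe 7c
line 3 (lw): pack op=0x2a:6|rd=2:4|rs=11:4|pad=0:2 = 0xa8ac; big→ a8 ac
line 4 (lw): pack op=0x2a:6|rd=13:4|rs=10:4|pad=0:2 = 0xab68; big→ ab 68

c000fe7ca8acab68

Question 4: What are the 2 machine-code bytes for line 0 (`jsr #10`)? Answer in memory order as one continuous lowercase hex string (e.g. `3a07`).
0. jsr fields op=0x18:6|imm=10:10 → word 600ah → 60 0a

600a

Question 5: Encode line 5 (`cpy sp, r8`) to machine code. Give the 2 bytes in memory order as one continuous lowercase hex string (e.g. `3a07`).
fde0

L5: cpy op=0x3f:6|rd=7:4|rs=8:4|pad=0:2 ⇒ 0xfde0 ⇒ big fd e0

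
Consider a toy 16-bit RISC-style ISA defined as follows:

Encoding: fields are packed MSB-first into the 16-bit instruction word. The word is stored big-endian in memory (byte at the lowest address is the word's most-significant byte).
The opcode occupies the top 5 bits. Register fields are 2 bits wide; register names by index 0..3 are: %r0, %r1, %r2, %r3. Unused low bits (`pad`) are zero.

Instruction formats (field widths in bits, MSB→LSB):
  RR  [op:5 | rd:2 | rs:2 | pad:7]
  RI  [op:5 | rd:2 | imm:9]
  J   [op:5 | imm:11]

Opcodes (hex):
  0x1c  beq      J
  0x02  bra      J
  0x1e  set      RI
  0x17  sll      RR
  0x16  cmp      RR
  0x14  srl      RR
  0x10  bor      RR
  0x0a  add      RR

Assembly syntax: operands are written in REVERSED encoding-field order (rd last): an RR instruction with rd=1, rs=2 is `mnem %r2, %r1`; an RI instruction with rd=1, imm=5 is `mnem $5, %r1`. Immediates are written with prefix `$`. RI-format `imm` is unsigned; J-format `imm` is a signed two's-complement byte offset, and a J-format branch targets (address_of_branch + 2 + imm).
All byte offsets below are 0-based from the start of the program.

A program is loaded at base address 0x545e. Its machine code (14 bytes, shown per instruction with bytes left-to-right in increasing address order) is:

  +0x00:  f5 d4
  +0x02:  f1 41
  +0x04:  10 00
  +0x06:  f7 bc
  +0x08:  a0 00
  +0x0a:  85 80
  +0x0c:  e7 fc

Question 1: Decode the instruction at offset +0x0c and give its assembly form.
beq $-4

+0x0c: e7 fc ⇒ word 0xe7fc (big)
  opcode bits[15:11]=0x1c: beq/J
  [10:0] imm=2044 (s11→-4) = $-4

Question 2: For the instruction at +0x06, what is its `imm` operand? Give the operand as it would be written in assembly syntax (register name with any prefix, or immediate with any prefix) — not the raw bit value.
+0x06: f7 bc ⇒ word 0xf7bc (big)
  top 5b → 0x1e → set [RI]
  rd: (w>>9)&0x3=0x3 → %r3
  imm: (w>>0)&0x1ff=0x1bc → $444

$444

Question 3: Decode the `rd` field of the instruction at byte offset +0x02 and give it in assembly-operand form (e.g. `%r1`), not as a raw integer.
%r0

@+02  big-endian(f1 41) = 0xf141
  opcode bits[15:11]=0x1e: set/RI
  [10:9] rd=0 = %r0
  [8:0] imm=321 = $321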